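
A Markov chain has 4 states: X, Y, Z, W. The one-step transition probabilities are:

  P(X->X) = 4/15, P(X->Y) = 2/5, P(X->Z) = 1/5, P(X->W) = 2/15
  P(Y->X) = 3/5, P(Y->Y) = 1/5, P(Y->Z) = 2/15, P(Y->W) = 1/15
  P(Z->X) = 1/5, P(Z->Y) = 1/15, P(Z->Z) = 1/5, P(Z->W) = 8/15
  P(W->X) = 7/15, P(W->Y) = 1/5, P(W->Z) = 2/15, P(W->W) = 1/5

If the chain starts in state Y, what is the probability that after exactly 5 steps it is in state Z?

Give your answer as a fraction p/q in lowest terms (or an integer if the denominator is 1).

Computing P^5 by repeated multiplication:
P^1 =
  X: [4/15, 2/5, 1/5, 2/15]
  Y: [3/5, 1/5, 2/15, 1/15]
  Z: [1/5, 1/15, 1/5, 8/15]
  W: [7/15, 1/5, 2/15, 1/5]
P^2 =
  X: [31/75, 17/75, 37/225, 44/225]
  Y: [76/225, 68/225, 41/225, 8/45]
  Z: [86/225, 16/75, 4/25, 11/45]
  W: [82/225, 62/225, 13/75, 14/75]
P^3 =
  X: [10/27, 176/675, 116/675, 133/675]
  Y: [1319/3375, 821/3375, 21/125, 668/3375]
  Z: [47/125, 287/1125, 572/3375, 673/3375]
  W: [1297/3375, 281/1125, 571/3375, 664/3375]
P^4 =
  X: [3863/10125, 2543/10125, 572/3375, 2003/10125]
  Y: [19042/50625, 4316/16875, 8636/50625, 1111/5625]
  Z: [19252/50625, 12788/50625, 8591/50625, 9994/50625]
  W: [19136/50625, 12874/50625, 8618/50625, 9997/50625]
P^5 =
  X: [57508/151875, 12844/50625, 25829/151875, 3334/16875]
  Y: [288601/759375, 191729/759375, 42976/253125, 50039/253125]
  Z: [287831/759375, 192449/759375, 43031/253125, 150002/759375]
  W: [32027/84375, 192047/759375, 129004/759375, 50027/253125]

(P^5)[Y -> Z] = 42976/253125

Answer: 42976/253125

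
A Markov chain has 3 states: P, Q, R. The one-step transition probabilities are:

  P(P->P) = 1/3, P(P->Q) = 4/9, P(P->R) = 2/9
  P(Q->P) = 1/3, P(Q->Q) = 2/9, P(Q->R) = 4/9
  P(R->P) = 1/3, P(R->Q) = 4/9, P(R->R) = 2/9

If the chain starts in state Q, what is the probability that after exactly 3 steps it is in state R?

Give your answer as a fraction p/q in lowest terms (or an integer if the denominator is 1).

Computing P^3 by repeated multiplication:
P^1 =
  P: [1/3, 4/9, 2/9]
  Q: [1/3, 2/9, 4/9]
  R: [1/3, 4/9, 2/9]
P^2 =
  P: [1/3, 28/81, 26/81]
  Q: [1/3, 32/81, 22/81]
  R: [1/3, 28/81, 26/81]
P^3 =
  P: [1/3, 268/729, 218/729]
  Q: [1/3, 260/729, 226/729]
  R: [1/3, 268/729, 218/729]

(P^3)[Q -> R] = 226/729

Answer: 226/729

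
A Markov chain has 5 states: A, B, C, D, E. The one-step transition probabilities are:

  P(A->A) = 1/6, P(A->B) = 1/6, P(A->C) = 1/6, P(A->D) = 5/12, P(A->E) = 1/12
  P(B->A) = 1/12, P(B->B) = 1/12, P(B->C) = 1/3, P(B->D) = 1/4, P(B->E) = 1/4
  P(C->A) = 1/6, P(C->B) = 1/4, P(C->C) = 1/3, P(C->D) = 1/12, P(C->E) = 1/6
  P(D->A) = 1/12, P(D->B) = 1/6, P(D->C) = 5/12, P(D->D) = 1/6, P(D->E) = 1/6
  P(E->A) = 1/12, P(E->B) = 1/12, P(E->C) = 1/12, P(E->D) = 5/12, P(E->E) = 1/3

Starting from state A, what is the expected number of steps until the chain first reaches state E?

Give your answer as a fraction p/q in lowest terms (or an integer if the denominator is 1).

Let h_i = expected steps to first reach E from state i.
Boundary: h_E = 0.
First-step equations for the other states:
  h_A = 1 + 1/6*h_A + 1/6*h_B + 1/6*h_C + 5/12*h_D + 1/12*h_E
  h_B = 1 + 1/12*h_A + 1/12*h_B + 1/3*h_C + 1/4*h_D + 1/4*h_E
  h_C = 1 + 1/6*h_A + 1/4*h_B + 1/3*h_C + 1/12*h_D + 1/6*h_E
  h_D = 1 + 1/12*h_A + 1/6*h_B + 5/12*h_C + 1/6*h_D + 1/6*h_E

Substituting h_E = 0 and rearranging gives the linear system (I - Q) h = 1:
  [5/6, -1/6, -1/6, -5/12] . (h_A, h_B, h_C, h_D) = 1
  [-1/12, 11/12, -1/3, -1/4] . (h_A, h_B, h_C, h_D) = 1
  [-1/6, -1/4, 2/3, -1/12] . (h_A, h_B, h_C, h_D) = 1
  [-1/12, -1/6, -5/12, 5/6] . (h_A, h_B, h_C, h_D) = 1

Solving yields:
  h_A = 24984/3929
  h_B = 21144/3929
  h_C = 22932/3929
  h_D = 22908/3929

Starting state is A, so the expected hitting time is h_A = 24984/3929.

Answer: 24984/3929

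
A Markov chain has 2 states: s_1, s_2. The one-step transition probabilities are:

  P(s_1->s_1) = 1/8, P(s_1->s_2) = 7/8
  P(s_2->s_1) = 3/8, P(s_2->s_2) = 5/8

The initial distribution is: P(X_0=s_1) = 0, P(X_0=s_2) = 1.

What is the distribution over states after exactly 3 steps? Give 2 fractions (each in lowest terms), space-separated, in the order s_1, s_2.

Propagating the distribution step by step (d_{t+1} = d_t * P):
d_0 = (s_1=0, s_2=1)
  d_1[s_1] = 0*1/8 + 1*3/8 = 3/8
  d_1[s_2] = 0*7/8 + 1*5/8 = 5/8
d_1 = (s_1=3/8, s_2=5/8)
  d_2[s_1] = 3/8*1/8 + 5/8*3/8 = 9/32
  d_2[s_2] = 3/8*7/8 + 5/8*5/8 = 23/32
d_2 = (s_1=9/32, s_2=23/32)
  d_3[s_1] = 9/32*1/8 + 23/32*3/8 = 39/128
  d_3[s_2] = 9/32*7/8 + 23/32*5/8 = 89/128
d_3 = (s_1=39/128, s_2=89/128)

Answer: 39/128 89/128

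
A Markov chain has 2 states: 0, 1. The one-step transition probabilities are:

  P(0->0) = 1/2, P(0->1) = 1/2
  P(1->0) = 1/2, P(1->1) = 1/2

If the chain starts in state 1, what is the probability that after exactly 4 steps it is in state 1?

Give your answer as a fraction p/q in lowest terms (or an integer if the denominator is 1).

Computing P^4 by repeated multiplication:
P^1 =
  0: [1/2, 1/2]
  1: [1/2, 1/2]
P^2 =
  0: [1/2, 1/2]
  1: [1/2, 1/2]
P^3 =
  0: [1/2, 1/2]
  1: [1/2, 1/2]
P^4 =
  0: [1/2, 1/2]
  1: [1/2, 1/2]

(P^4)[1 -> 1] = 1/2

Answer: 1/2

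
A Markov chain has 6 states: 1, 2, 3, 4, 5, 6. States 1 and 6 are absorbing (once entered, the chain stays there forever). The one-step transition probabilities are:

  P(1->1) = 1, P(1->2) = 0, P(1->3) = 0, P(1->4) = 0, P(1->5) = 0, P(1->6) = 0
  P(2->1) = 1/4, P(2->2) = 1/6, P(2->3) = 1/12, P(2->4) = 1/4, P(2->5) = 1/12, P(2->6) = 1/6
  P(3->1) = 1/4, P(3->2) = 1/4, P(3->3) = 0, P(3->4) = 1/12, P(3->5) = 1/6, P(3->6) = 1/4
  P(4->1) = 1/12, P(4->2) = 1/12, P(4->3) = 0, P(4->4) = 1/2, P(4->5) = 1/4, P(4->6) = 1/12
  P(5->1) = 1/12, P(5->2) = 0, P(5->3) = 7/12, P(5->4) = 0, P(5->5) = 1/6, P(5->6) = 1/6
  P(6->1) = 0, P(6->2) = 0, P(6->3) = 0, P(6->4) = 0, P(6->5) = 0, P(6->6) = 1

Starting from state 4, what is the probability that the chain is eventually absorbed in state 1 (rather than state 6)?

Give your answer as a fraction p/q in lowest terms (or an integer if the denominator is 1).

Let a_i = P(absorbed in 1 | start in state i).
Boundary conditions: a_1 = 1, a_6 = 0.
For each transient state i, a_i = sum_j P(i->j) * a_j:
  a_2 = 1/4*a_1 + 1/6*a_2 + 1/12*a_3 + 1/4*a_4 + 1/12*a_5 + 1/6*a_6
  a_3 = 1/4*a_1 + 1/4*a_2 + 0*a_3 + 1/12*a_4 + 1/6*a_5 + 1/4*a_6
  a_4 = 1/12*a_1 + 1/12*a_2 + 0*a_3 + 1/2*a_4 + 1/4*a_5 + 1/12*a_6
  a_5 = 1/12*a_1 + 0*a_2 + 7/12*a_3 + 0*a_4 + 1/6*a_5 + 1/6*a_6

Substituting a_1 = 1 and a_6 = 0, rearrange to (I - Q) a = r where r[i] = P(i -> 1):
  [5/6, -1/12, -1/4, -1/12] . (a_2, a_3, a_4, a_5) = 1/4
  [-1/4, 1, -1/12, -1/6] . (a_2, a_3, a_4, a_5) = 1/4
  [-1/12, 0, 1/2, -1/4] . (a_2, a_3, a_4, a_5) = 1/12
  [0, -7/12, 0, 5/6] . (a_2, a_3, a_4, a_5) = 1/12

Solving yields:
  a_2 = 41/76
  a_3 = 1/2
  a_4 = 183/380
  a_5 = 9/20

Starting state is 4, so the absorption probability is a_4 = 183/380.

Answer: 183/380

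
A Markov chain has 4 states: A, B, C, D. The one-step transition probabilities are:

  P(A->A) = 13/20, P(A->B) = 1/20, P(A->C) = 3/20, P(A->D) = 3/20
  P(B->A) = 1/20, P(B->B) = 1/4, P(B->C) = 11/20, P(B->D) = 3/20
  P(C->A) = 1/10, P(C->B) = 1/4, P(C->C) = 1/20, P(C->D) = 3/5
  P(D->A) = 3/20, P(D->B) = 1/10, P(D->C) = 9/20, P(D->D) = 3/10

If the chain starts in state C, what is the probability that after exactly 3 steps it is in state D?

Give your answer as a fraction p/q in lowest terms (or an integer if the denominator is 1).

Computing P^3 by repeated multiplication:
P^1 =
  A: [13/20, 1/20, 3/20, 3/20]
  B: [1/20, 1/4, 11/20, 3/20]
  C: [1/10, 1/4, 1/20, 3/5]
  D: [3/20, 1/10, 9/20, 3/10]
P^2 =
  A: [37/80, 39/400, 1/5, 6/25]
  B: [49/400, 87/400, 6/25, 21/50]
  C: [69/400, 7/50, 17/40, 21/80]
  D: [77/400, 7/40, 47/200, 159/400]
P^3 =
  A: [723/2000, 243/2000, 241/1000, 69/250]
  B: [71/400, 13/80, 339/1000, 321/1000]
  C: [201/1000, 1409/8000, 969/4000, 609/1600]
  D: [217/1000, 243/1600, 1263/4000, 2523/8000]

(P^3)[C -> D] = 609/1600

Answer: 609/1600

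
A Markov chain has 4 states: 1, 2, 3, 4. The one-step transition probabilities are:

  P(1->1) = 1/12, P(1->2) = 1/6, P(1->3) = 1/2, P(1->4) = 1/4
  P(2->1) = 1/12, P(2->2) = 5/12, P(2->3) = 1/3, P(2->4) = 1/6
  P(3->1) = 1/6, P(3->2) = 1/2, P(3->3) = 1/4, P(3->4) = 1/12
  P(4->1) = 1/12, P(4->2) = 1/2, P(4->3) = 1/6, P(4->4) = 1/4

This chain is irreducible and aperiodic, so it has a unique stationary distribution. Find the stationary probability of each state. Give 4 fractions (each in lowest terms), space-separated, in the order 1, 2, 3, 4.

The stationary distribution satisfies pi = pi * P, i.e.:
  pi_1 = 1/12*pi_1 + 1/12*pi_2 + 1/6*pi_3 + 1/12*pi_4
  pi_2 = 1/6*pi_1 + 5/12*pi_2 + 1/2*pi_3 + 1/2*pi_4
  pi_3 = 1/2*pi_1 + 1/3*pi_2 + 1/4*pi_3 + 1/6*pi_4
  pi_4 = 1/4*pi_1 + 1/6*pi_2 + 1/12*pi_3 + 1/4*pi_4
with normalization: pi_1 + pi_2 + pi_3 + pi_4 = 1.

Using the first 3 balance equations plus normalization, the linear system A*pi = b is:
  [-11/12, 1/12, 1/6, 1/12] . pi = 0
  [1/6, -7/12, 1/2, 1/2] . pi = 0
  [1/2, 1/3, -3/4, 1/6] . pi = 0
  [1, 1, 1, 1] . pi = 1

Solving yields:
  pi_1 = 181/1672
  pi_2 = 179/418
  pi_3 = 125/418
  pi_4 = 25/152

Verification (pi * P):
  181/1672*1/12 + 179/418*1/12 + 125/418*1/6 + 25/152*1/12 = 181/1672 = pi_1  (ok)
  181/1672*1/6 + 179/418*5/12 + 125/418*1/2 + 25/152*1/2 = 179/418 = pi_2  (ok)
  181/1672*1/2 + 179/418*1/3 + 125/418*1/4 + 25/152*1/6 = 125/418 = pi_3  (ok)
  181/1672*1/4 + 179/418*1/6 + 125/418*1/12 + 25/152*1/4 = 25/152 = pi_4  (ok)

Answer: 181/1672 179/418 125/418 25/152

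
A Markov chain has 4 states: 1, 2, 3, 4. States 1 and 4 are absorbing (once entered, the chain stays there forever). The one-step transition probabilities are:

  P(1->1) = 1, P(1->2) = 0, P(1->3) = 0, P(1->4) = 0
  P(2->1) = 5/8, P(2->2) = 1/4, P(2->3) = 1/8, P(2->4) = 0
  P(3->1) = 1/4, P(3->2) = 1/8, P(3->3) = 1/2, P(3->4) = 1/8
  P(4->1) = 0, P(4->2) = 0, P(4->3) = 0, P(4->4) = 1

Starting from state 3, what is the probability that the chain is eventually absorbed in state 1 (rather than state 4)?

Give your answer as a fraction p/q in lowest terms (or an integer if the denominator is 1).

Let a_i = P(absorbed in 1 | start in state i).
Boundary conditions: a_1 = 1, a_4 = 0.
For each transient state i, a_i = sum_j P(i->j) * a_j:
  a_2 = 5/8*a_1 + 1/4*a_2 + 1/8*a_3 + 0*a_4
  a_3 = 1/4*a_1 + 1/8*a_2 + 1/2*a_3 + 1/8*a_4

Substituting a_1 = 1 and a_4 = 0, rearrange to (I - Q) a = r where r[i] = P(i -> 1):
  [3/4, -1/8] . (a_2, a_3) = 5/8
  [-1/8, 1/2] . (a_2, a_3) = 1/4

Solving yields:
  a_2 = 22/23
  a_3 = 17/23

Starting state is 3, so the absorption probability is a_3 = 17/23.

Answer: 17/23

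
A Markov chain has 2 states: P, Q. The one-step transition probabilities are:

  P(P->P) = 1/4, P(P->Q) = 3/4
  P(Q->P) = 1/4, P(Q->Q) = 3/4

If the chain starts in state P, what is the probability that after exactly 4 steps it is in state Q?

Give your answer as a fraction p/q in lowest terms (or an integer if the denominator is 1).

Computing P^4 by repeated multiplication:
P^1 =
  P: [1/4, 3/4]
  Q: [1/4, 3/4]
P^2 =
  P: [1/4, 3/4]
  Q: [1/4, 3/4]
P^3 =
  P: [1/4, 3/4]
  Q: [1/4, 3/4]
P^4 =
  P: [1/4, 3/4]
  Q: [1/4, 3/4]

(P^4)[P -> Q] = 3/4

Answer: 3/4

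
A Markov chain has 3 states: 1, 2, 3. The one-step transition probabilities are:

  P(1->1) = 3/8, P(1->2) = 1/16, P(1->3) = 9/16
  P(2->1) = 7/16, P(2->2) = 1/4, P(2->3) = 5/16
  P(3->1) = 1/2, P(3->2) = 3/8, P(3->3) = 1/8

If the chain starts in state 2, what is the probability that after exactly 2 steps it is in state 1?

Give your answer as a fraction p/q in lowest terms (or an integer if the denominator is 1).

Answer: 55/128

Derivation:
Computing P^2 by repeated multiplication:
P^1 =
  1: [3/8, 1/16, 9/16]
  2: [7/16, 1/4, 5/16]
  3: [1/2, 3/8, 1/8]
P^2 =
  1: [115/256, 1/4, 77/256]
  2: [55/128, 53/256, 93/256]
  3: [53/128, 11/64, 53/128]

(P^2)[2 -> 1] = 55/128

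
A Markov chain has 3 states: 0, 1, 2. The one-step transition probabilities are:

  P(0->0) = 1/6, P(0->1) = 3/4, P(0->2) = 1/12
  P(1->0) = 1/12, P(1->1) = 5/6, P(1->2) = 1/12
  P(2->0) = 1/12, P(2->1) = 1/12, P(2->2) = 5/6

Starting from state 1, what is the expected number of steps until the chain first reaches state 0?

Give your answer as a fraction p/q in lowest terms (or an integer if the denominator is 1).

Answer: 12

Derivation:
Let h_i = expected steps to first reach 0 from state i.
Boundary: h_0 = 0.
First-step equations for the other states:
  h_1 = 1 + 1/12*h_0 + 5/6*h_1 + 1/12*h_2
  h_2 = 1 + 1/12*h_0 + 1/12*h_1 + 5/6*h_2

Substituting h_0 = 0 and rearranging gives the linear system (I - Q) h = 1:
  [1/6, -1/12] . (h_1, h_2) = 1
  [-1/12, 1/6] . (h_1, h_2) = 1

Solving yields:
  h_1 = 12
  h_2 = 12

Starting state is 1, so the expected hitting time is h_1 = 12.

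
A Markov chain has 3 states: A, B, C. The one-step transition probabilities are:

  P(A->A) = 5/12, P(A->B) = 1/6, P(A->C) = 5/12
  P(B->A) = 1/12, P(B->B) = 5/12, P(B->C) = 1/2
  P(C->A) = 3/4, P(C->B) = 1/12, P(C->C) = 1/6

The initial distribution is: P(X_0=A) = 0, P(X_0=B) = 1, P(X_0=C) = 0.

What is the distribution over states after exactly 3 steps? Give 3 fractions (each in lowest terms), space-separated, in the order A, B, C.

Propagating the distribution step by step (d_{t+1} = d_t * P):
d_0 = (A=0, B=1, C=0)
  d_1[A] = 0*5/12 + 1*1/12 + 0*3/4 = 1/12
  d_1[B] = 0*1/6 + 1*5/12 + 0*1/12 = 5/12
  d_1[C] = 0*5/12 + 1*1/2 + 0*1/6 = 1/2
d_1 = (A=1/12, B=5/12, C=1/2)
  d_2[A] = 1/12*5/12 + 5/12*1/12 + 1/2*3/4 = 4/9
  d_2[B] = 1/12*1/6 + 5/12*5/12 + 1/2*1/12 = 11/48
  d_2[C] = 1/12*5/12 + 5/12*1/2 + 1/2*1/6 = 47/144
d_2 = (A=4/9, B=11/48, C=47/144)
  d_3[A] = 4/9*5/12 + 11/48*1/12 + 47/144*3/4 = 97/216
  d_3[B] = 4/9*1/6 + 11/48*5/12 + 47/144*1/12 = 85/432
  d_3[C] = 4/9*5/12 + 11/48*1/2 + 47/144*1/6 = 17/48
d_3 = (A=97/216, B=85/432, C=17/48)

Answer: 97/216 85/432 17/48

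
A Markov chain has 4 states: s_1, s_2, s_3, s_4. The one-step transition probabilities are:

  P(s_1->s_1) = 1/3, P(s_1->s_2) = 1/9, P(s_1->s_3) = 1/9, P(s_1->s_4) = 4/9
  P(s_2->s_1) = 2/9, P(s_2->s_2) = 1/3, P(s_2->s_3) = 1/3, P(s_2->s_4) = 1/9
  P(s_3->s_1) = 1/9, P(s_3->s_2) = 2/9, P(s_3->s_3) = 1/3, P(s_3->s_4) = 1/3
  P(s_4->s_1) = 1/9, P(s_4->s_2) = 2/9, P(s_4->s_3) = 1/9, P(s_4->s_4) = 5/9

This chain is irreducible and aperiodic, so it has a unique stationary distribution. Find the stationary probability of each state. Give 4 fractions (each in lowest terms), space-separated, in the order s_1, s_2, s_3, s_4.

Answer: 10/57 13/57 83/399 155/399

Derivation:
The stationary distribution satisfies pi = pi * P, i.e.:
  pi_s_1 = 1/3*pi_s_1 + 2/9*pi_s_2 + 1/9*pi_s_3 + 1/9*pi_s_4
  pi_s_2 = 1/9*pi_s_1 + 1/3*pi_s_2 + 2/9*pi_s_3 + 2/9*pi_s_4
  pi_s_3 = 1/9*pi_s_1 + 1/3*pi_s_2 + 1/3*pi_s_3 + 1/9*pi_s_4
  pi_s_4 = 4/9*pi_s_1 + 1/9*pi_s_2 + 1/3*pi_s_3 + 5/9*pi_s_4
with normalization: pi_s_1 + pi_s_2 + pi_s_3 + pi_s_4 = 1.

Using the first 3 balance equations plus normalization, the linear system A*pi = b is:
  [-2/3, 2/9, 1/9, 1/9] . pi = 0
  [1/9, -2/3, 2/9, 2/9] . pi = 0
  [1/9, 1/3, -2/3, 1/9] . pi = 0
  [1, 1, 1, 1] . pi = 1

Solving yields:
  pi_s_1 = 10/57
  pi_s_2 = 13/57
  pi_s_3 = 83/399
  pi_s_4 = 155/399

Verification (pi * P):
  10/57*1/3 + 13/57*2/9 + 83/399*1/9 + 155/399*1/9 = 10/57 = pi_s_1  (ok)
  10/57*1/9 + 13/57*1/3 + 83/399*2/9 + 155/399*2/9 = 13/57 = pi_s_2  (ok)
  10/57*1/9 + 13/57*1/3 + 83/399*1/3 + 155/399*1/9 = 83/399 = pi_s_3  (ok)
  10/57*4/9 + 13/57*1/9 + 83/399*1/3 + 155/399*5/9 = 155/399 = pi_s_4  (ok)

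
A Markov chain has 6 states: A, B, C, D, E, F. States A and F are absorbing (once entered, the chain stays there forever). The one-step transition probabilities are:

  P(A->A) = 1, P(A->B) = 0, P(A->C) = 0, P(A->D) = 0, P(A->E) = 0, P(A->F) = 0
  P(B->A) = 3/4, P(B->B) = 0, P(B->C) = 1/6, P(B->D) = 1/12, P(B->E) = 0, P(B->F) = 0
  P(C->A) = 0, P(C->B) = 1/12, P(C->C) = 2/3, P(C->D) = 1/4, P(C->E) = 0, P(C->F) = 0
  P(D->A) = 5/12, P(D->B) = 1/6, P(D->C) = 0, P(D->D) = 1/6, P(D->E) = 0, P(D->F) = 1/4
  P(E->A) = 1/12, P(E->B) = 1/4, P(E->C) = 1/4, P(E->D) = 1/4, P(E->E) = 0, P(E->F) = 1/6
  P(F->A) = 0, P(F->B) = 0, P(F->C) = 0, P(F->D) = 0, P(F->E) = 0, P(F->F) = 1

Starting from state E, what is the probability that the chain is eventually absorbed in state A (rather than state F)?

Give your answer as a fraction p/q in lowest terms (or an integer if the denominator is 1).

Answer: 3563/5280

Derivation:
Let a_i = P(absorbed in A | start in state i).
Boundary conditions: a_A = 1, a_F = 0.
For each transient state i, a_i = sum_j P(i->j) * a_j:
  a_B = 3/4*a_A + 0*a_B + 1/6*a_C + 1/12*a_D + 0*a_E + 0*a_F
  a_C = 0*a_A + 1/12*a_B + 2/3*a_C + 1/4*a_D + 0*a_E + 0*a_F
  a_D = 5/12*a_A + 1/6*a_B + 0*a_C + 1/6*a_D + 0*a_E + 1/4*a_F
  a_E = 1/12*a_A + 1/4*a_B + 1/4*a_C + 1/4*a_D + 0*a_E + 1/6*a_F

Substituting a_A = 1 and a_F = 0, rearrange to (I - Q) a = r where r[i] = P(i -> A):
  [1, -1/6, -1/12, 0] . (a_B, a_C, a_D, a_E) = 3/4
  [-1/12, 1/3, -1/4, 0] . (a_B, a_C, a_D, a_E) = 0
  [-1/6, 0, 5/6, 0] . (a_B, a_C, a_D, a_E) = 5/12
  [-1/4, -1/4, -1/4, 1] . (a_B, a_C, a_D, a_E) = 1/12

Solving yields:
  a_B = 41/44
  a_C = 329/440
  a_D = 151/220
  a_E = 3563/5280

Starting state is E, so the absorption probability is a_E = 3563/5280.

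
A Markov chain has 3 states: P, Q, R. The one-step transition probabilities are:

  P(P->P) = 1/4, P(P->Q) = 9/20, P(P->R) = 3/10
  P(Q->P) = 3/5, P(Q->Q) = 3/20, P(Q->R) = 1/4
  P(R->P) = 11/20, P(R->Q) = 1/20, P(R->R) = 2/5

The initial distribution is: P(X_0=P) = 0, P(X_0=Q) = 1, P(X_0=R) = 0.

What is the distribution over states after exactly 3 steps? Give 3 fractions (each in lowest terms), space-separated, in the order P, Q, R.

Answer: 113/250 463/2000 633/2000

Derivation:
Propagating the distribution step by step (d_{t+1} = d_t * P):
d_0 = (P=0, Q=1, R=0)
  d_1[P] = 0*1/4 + 1*3/5 + 0*11/20 = 3/5
  d_1[Q] = 0*9/20 + 1*3/20 + 0*1/20 = 3/20
  d_1[R] = 0*3/10 + 1*1/4 + 0*2/5 = 1/4
d_1 = (P=3/5, Q=3/20, R=1/4)
  d_2[P] = 3/5*1/4 + 3/20*3/5 + 1/4*11/20 = 151/400
  d_2[Q] = 3/5*9/20 + 3/20*3/20 + 1/4*1/20 = 61/200
  d_2[R] = 3/5*3/10 + 3/20*1/4 + 1/4*2/5 = 127/400
d_2 = (P=151/400, Q=61/200, R=127/400)
  d_3[P] = 151/400*1/4 + 61/200*3/5 + 127/400*11/20 = 113/250
  d_3[Q] = 151/400*9/20 + 61/200*3/20 + 127/400*1/20 = 463/2000
  d_3[R] = 151/400*3/10 + 61/200*1/4 + 127/400*2/5 = 633/2000
d_3 = (P=113/250, Q=463/2000, R=633/2000)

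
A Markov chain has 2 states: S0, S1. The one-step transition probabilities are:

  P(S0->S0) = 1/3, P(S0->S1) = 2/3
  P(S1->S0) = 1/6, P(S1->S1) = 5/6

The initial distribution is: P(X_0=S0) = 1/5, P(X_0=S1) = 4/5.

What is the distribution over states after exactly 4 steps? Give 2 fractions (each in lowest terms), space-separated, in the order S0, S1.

Answer: 1/5 4/5

Derivation:
Propagating the distribution step by step (d_{t+1} = d_t * P):
d_0 = (S0=1/5, S1=4/5)
  d_1[S0] = 1/5*1/3 + 4/5*1/6 = 1/5
  d_1[S1] = 1/5*2/3 + 4/5*5/6 = 4/5
d_1 = (S0=1/5, S1=4/5)
  d_2[S0] = 1/5*1/3 + 4/5*1/6 = 1/5
  d_2[S1] = 1/5*2/3 + 4/5*5/6 = 4/5
d_2 = (S0=1/5, S1=4/5)
  d_3[S0] = 1/5*1/3 + 4/5*1/6 = 1/5
  d_3[S1] = 1/5*2/3 + 4/5*5/6 = 4/5
d_3 = (S0=1/5, S1=4/5)
  d_4[S0] = 1/5*1/3 + 4/5*1/6 = 1/5
  d_4[S1] = 1/5*2/3 + 4/5*5/6 = 4/5
d_4 = (S0=1/5, S1=4/5)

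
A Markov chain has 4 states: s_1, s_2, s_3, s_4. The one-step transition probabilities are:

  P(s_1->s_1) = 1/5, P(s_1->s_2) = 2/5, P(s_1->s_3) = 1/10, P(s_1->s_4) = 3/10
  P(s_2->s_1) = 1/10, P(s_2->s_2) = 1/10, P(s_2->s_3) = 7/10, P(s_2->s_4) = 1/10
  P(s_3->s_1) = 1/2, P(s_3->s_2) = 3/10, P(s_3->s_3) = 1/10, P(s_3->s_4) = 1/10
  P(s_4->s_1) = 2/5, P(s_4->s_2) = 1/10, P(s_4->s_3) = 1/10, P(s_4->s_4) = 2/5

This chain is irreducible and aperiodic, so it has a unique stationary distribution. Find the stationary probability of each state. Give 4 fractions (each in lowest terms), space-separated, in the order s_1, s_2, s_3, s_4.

The stationary distribution satisfies pi = pi * P, i.e.:
  pi_s_1 = 1/5*pi_s_1 + 1/10*pi_s_2 + 1/2*pi_s_3 + 2/5*pi_s_4
  pi_s_2 = 2/5*pi_s_1 + 1/10*pi_s_2 + 3/10*pi_s_3 + 1/10*pi_s_4
  pi_s_3 = 1/10*pi_s_1 + 7/10*pi_s_2 + 1/10*pi_s_3 + 1/10*pi_s_4
  pi_s_4 = 3/10*pi_s_1 + 1/10*pi_s_2 + 1/10*pi_s_3 + 2/5*pi_s_4
with normalization: pi_s_1 + pi_s_2 + pi_s_3 + pi_s_4 = 1.

Using the first 3 balance equations plus normalization, the linear system A*pi = b is:
  [-4/5, 1/10, 1/2, 2/5] . pi = 0
  [2/5, -9/10, 3/10, 1/10] . pi = 0
  [1/10, 7/10, -9/10, 1/10] . pi = 0
  [1, 1, 1, 1] . pi = 1

Solving yields:
  pi_s_1 = 83/282
  pi_s_2 = 89/376
  pi_s_3 = 91/376
  pi_s_4 = 32/141

Verification (pi * P):
  83/282*1/5 + 89/376*1/10 + 91/376*1/2 + 32/141*2/5 = 83/282 = pi_s_1  (ok)
  83/282*2/5 + 89/376*1/10 + 91/376*3/10 + 32/141*1/10 = 89/376 = pi_s_2  (ok)
  83/282*1/10 + 89/376*7/10 + 91/376*1/10 + 32/141*1/10 = 91/376 = pi_s_3  (ok)
  83/282*3/10 + 89/376*1/10 + 91/376*1/10 + 32/141*2/5 = 32/141 = pi_s_4  (ok)

Answer: 83/282 89/376 91/376 32/141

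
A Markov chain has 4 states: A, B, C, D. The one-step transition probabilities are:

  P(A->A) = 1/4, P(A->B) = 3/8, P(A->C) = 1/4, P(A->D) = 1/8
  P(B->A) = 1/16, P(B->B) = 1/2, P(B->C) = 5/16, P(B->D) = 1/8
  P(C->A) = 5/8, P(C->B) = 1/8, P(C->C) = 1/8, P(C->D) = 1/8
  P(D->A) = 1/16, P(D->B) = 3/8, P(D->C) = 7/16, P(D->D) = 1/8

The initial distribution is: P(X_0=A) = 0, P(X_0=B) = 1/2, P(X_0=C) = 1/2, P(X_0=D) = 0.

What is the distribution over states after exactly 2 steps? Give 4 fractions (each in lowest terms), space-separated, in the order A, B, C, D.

Answer: 1/4 23/64 17/64 1/8

Derivation:
Propagating the distribution step by step (d_{t+1} = d_t * P):
d_0 = (A=0, B=1/2, C=1/2, D=0)
  d_1[A] = 0*1/4 + 1/2*1/16 + 1/2*5/8 + 0*1/16 = 11/32
  d_1[B] = 0*3/8 + 1/2*1/2 + 1/2*1/8 + 0*3/8 = 5/16
  d_1[C] = 0*1/4 + 1/2*5/16 + 1/2*1/8 + 0*7/16 = 7/32
  d_1[D] = 0*1/8 + 1/2*1/8 + 1/2*1/8 + 0*1/8 = 1/8
d_1 = (A=11/32, B=5/16, C=7/32, D=1/8)
  d_2[A] = 11/32*1/4 + 5/16*1/16 + 7/32*5/8 + 1/8*1/16 = 1/4
  d_2[B] = 11/32*3/8 + 5/16*1/2 + 7/32*1/8 + 1/8*3/8 = 23/64
  d_2[C] = 11/32*1/4 + 5/16*5/16 + 7/32*1/8 + 1/8*7/16 = 17/64
  d_2[D] = 11/32*1/8 + 5/16*1/8 + 7/32*1/8 + 1/8*1/8 = 1/8
d_2 = (A=1/4, B=23/64, C=17/64, D=1/8)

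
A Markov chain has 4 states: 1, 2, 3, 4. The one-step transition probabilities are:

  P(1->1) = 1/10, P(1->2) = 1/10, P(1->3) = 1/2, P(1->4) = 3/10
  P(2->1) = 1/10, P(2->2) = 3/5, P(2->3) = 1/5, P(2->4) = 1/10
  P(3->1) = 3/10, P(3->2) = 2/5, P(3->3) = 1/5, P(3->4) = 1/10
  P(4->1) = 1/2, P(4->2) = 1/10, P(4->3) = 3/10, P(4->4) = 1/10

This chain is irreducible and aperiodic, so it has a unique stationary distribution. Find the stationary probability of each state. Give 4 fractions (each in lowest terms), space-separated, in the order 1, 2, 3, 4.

Answer: 91/428 157/428 119/428 61/428

Derivation:
The stationary distribution satisfies pi = pi * P, i.e.:
  pi_1 = 1/10*pi_1 + 1/10*pi_2 + 3/10*pi_3 + 1/2*pi_4
  pi_2 = 1/10*pi_1 + 3/5*pi_2 + 2/5*pi_3 + 1/10*pi_4
  pi_3 = 1/2*pi_1 + 1/5*pi_2 + 1/5*pi_3 + 3/10*pi_4
  pi_4 = 3/10*pi_1 + 1/10*pi_2 + 1/10*pi_3 + 1/10*pi_4
with normalization: pi_1 + pi_2 + pi_3 + pi_4 = 1.

Using the first 3 balance equations plus normalization, the linear system A*pi = b is:
  [-9/10, 1/10, 3/10, 1/2] . pi = 0
  [1/10, -2/5, 2/5, 1/10] . pi = 0
  [1/2, 1/5, -4/5, 3/10] . pi = 0
  [1, 1, 1, 1] . pi = 1

Solving yields:
  pi_1 = 91/428
  pi_2 = 157/428
  pi_3 = 119/428
  pi_4 = 61/428

Verification (pi * P):
  91/428*1/10 + 157/428*1/10 + 119/428*3/10 + 61/428*1/2 = 91/428 = pi_1  (ok)
  91/428*1/10 + 157/428*3/5 + 119/428*2/5 + 61/428*1/10 = 157/428 = pi_2  (ok)
  91/428*1/2 + 157/428*1/5 + 119/428*1/5 + 61/428*3/10 = 119/428 = pi_3  (ok)
  91/428*3/10 + 157/428*1/10 + 119/428*1/10 + 61/428*1/10 = 61/428 = pi_4  (ok)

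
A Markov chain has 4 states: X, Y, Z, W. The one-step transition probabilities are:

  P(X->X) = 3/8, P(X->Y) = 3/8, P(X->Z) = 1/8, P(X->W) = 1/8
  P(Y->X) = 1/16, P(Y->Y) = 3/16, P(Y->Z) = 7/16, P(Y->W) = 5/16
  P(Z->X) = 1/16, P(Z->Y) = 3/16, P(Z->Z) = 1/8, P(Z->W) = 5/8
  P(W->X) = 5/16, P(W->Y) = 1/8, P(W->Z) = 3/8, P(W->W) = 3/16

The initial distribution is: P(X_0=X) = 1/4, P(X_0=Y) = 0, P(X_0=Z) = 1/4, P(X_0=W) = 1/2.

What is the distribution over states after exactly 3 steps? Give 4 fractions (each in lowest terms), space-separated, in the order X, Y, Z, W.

Answer: 3381/16384 1711/8192 4425/16384 1289/4096

Derivation:
Propagating the distribution step by step (d_{t+1} = d_t * P):
d_0 = (X=1/4, Y=0, Z=1/4, W=1/2)
  d_1[X] = 1/4*3/8 + 0*1/16 + 1/4*1/16 + 1/2*5/16 = 17/64
  d_1[Y] = 1/4*3/8 + 0*3/16 + 1/4*3/16 + 1/2*1/8 = 13/64
  d_1[Z] = 1/4*1/8 + 0*7/16 + 1/4*1/8 + 1/2*3/8 = 1/4
  d_1[W] = 1/4*1/8 + 0*5/16 + 1/4*5/8 + 1/2*3/16 = 9/32
d_1 = (X=17/64, Y=13/64, Z=1/4, W=9/32)
  d_2[X] = 17/64*3/8 + 13/64*1/16 + 1/4*1/16 + 9/32*5/16 = 221/1024
  d_2[Y] = 17/64*3/8 + 13/64*3/16 + 1/4*3/16 + 9/32*1/8 = 225/1024
  d_2[Z] = 17/64*1/8 + 13/64*7/16 + 1/4*1/8 + 9/32*3/8 = 265/1024
  d_2[W] = 17/64*1/8 + 13/64*5/16 + 1/4*5/8 + 9/32*3/16 = 313/1024
d_2 = (X=221/1024, Y=225/1024, Z=265/1024, W=313/1024)
  d_3[X] = 221/1024*3/8 + 225/1024*1/16 + 265/1024*1/16 + 313/1024*5/16 = 3381/16384
  d_3[Y] = 221/1024*3/8 + 225/1024*3/16 + 265/1024*3/16 + 313/1024*1/8 = 1711/8192
  d_3[Z] = 221/1024*1/8 + 225/1024*7/16 + 265/1024*1/8 + 313/1024*3/8 = 4425/16384
  d_3[W] = 221/1024*1/8 + 225/1024*5/16 + 265/1024*5/8 + 313/1024*3/16 = 1289/4096
d_3 = (X=3381/16384, Y=1711/8192, Z=4425/16384, W=1289/4096)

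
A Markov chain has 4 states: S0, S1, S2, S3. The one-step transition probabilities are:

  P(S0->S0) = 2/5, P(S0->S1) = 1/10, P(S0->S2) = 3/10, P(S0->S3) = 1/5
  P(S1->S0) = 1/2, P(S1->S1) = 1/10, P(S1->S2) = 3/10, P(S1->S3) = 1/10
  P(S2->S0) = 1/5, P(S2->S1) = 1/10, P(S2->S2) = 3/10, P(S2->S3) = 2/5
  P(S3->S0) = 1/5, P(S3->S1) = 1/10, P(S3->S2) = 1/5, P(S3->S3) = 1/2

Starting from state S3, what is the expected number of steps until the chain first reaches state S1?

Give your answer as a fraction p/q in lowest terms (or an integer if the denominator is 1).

Answer: 10

Derivation:
Let h_i = expected steps to first reach S1 from state i.
Boundary: h_S1 = 0.
First-step equations for the other states:
  h_S0 = 1 + 2/5*h_S0 + 1/10*h_S1 + 3/10*h_S2 + 1/5*h_S3
  h_S2 = 1 + 1/5*h_S0 + 1/10*h_S1 + 3/10*h_S2 + 2/5*h_S3
  h_S3 = 1 + 1/5*h_S0 + 1/10*h_S1 + 1/5*h_S2 + 1/2*h_S3

Substituting h_S1 = 0 and rearranging gives the linear system (I - Q) h = 1:
  [3/5, -3/10, -1/5] . (h_S0, h_S2, h_S3) = 1
  [-1/5, 7/10, -2/5] . (h_S0, h_S2, h_S3) = 1
  [-1/5, -1/5, 1/2] . (h_S0, h_S2, h_S3) = 1

Solving yields:
  h_S0 = 10
  h_S2 = 10
  h_S3 = 10

Starting state is S3, so the expected hitting time is h_S3 = 10.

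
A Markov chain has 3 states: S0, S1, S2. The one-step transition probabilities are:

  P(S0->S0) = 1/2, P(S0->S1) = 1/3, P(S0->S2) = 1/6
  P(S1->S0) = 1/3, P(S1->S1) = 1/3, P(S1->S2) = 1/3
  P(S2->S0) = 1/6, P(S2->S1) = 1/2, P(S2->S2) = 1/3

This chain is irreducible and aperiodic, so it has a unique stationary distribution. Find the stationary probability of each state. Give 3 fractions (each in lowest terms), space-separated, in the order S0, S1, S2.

Answer: 10/29 11/29 8/29

Derivation:
The stationary distribution satisfies pi = pi * P, i.e.:
  pi_S0 = 1/2*pi_S0 + 1/3*pi_S1 + 1/6*pi_S2
  pi_S1 = 1/3*pi_S0 + 1/3*pi_S1 + 1/2*pi_S2
  pi_S2 = 1/6*pi_S0 + 1/3*pi_S1 + 1/3*pi_S2
with normalization: pi_S0 + pi_S1 + pi_S2 = 1.

Using the first 2 balance equations plus normalization, the linear system A*pi = b is:
  [-1/2, 1/3, 1/6] . pi = 0
  [1/3, -2/3, 1/2] . pi = 0
  [1, 1, 1] . pi = 1

Solving yields:
  pi_S0 = 10/29
  pi_S1 = 11/29
  pi_S2 = 8/29

Verification (pi * P):
  10/29*1/2 + 11/29*1/3 + 8/29*1/6 = 10/29 = pi_S0  (ok)
  10/29*1/3 + 11/29*1/3 + 8/29*1/2 = 11/29 = pi_S1  (ok)
  10/29*1/6 + 11/29*1/3 + 8/29*1/3 = 8/29 = pi_S2  (ok)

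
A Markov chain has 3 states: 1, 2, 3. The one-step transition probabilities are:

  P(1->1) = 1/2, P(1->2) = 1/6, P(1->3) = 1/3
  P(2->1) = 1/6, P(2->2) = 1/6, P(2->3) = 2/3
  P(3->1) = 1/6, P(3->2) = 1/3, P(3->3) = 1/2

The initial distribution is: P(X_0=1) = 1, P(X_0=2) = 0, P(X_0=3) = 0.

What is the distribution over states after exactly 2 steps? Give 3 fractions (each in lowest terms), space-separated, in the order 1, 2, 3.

Propagating the distribution step by step (d_{t+1} = d_t * P):
d_0 = (1=1, 2=0, 3=0)
  d_1[1] = 1*1/2 + 0*1/6 + 0*1/6 = 1/2
  d_1[2] = 1*1/6 + 0*1/6 + 0*1/3 = 1/6
  d_1[3] = 1*1/3 + 0*2/3 + 0*1/2 = 1/3
d_1 = (1=1/2, 2=1/6, 3=1/3)
  d_2[1] = 1/2*1/2 + 1/6*1/6 + 1/3*1/6 = 1/3
  d_2[2] = 1/2*1/6 + 1/6*1/6 + 1/3*1/3 = 2/9
  d_2[3] = 1/2*1/3 + 1/6*2/3 + 1/3*1/2 = 4/9
d_2 = (1=1/3, 2=2/9, 3=4/9)

Answer: 1/3 2/9 4/9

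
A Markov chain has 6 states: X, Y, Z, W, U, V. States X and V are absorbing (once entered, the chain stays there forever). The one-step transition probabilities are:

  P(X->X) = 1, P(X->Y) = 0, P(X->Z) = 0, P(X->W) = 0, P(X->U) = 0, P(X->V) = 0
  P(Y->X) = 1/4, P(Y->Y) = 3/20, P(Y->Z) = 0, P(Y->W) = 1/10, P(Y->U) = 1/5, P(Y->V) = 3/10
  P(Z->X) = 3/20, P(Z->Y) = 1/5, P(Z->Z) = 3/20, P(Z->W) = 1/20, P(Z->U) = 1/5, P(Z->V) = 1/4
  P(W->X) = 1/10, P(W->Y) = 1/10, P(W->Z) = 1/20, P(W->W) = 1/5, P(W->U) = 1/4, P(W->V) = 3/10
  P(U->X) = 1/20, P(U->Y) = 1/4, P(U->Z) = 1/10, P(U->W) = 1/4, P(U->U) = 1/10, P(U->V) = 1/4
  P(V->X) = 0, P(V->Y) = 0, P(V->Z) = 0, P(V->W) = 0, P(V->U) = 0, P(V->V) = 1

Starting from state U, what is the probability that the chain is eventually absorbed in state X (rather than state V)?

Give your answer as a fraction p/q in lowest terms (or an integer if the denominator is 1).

Let a_i = P(absorbed in X | start in state i).
Boundary conditions: a_X = 1, a_V = 0.
For each transient state i, a_i = sum_j P(i->j) * a_j:
  a_Y = 1/4*a_X + 3/20*a_Y + 0*a_Z + 1/10*a_W + 1/5*a_U + 3/10*a_V
  a_Z = 3/20*a_X + 1/5*a_Y + 3/20*a_Z + 1/20*a_W + 1/5*a_U + 1/4*a_V
  a_W = 1/10*a_X + 1/10*a_Y + 1/20*a_Z + 1/5*a_W + 1/4*a_U + 3/10*a_V
  a_U = 1/20*a_X + 1/4*a_Y + 1/10*a_Z + 1/4*a_W + 1/10*a_U + 1/4*a_V

Substituting a_X = 1 and a_V = 0, rearrange to (I - Q) a = r where r[i] = P(i -> X):
  [17/20, 0, -1/10, -1/5] . (a_Y, a_Z, a_W, a_U) = 1/4
  [-1/5, 17/20, -1/20, -1/5] . (a_Y, a_Z, a_W, a_U) = 3/20
  [-1/10, -1/20, 4/5, -1/4] . (a_Y, a_Z, a_W, a_U) = 1/10
  [-1/4, -1/10, -1/4, 9/10] . (a_Y, a_Z, a_W, a_U) = 1/20

Solving yields:
  a_Y = 25237/64001
  a_Z = 22573/64001
  a_W = 18234/64001
  a_U = 18139/64001

Starting state is U, so the absorption probability is a_U = 18139/64001.

Answer: 18139/64001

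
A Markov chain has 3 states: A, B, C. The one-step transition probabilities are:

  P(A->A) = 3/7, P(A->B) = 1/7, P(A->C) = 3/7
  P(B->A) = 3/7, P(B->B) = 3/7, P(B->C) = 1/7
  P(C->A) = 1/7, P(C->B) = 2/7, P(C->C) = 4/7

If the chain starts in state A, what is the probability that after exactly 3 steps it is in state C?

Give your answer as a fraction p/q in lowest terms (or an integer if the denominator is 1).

Answer: 145/343

Derivation:
Computing P^3 by repeated multiplication:
P^1 =
  A: [3/7, 1/7, 3/7]
  B: [3/7, 3/7, 1/7]
  C: [1/7, 2/7, 4/7]
P^2 =
  A: [15/49, 12/49, 22/49]
  B: [19/49, 2/7, 16/49]
  C: [13/49, 15/49, 3/7]
P^3 =
  A: [103/343, 95/343, 145/343]
  B: [115/343, 93/343, 135/343]
  C: [15/49, 100/343, 138/343]

(P^3)[A -> C] = 145/343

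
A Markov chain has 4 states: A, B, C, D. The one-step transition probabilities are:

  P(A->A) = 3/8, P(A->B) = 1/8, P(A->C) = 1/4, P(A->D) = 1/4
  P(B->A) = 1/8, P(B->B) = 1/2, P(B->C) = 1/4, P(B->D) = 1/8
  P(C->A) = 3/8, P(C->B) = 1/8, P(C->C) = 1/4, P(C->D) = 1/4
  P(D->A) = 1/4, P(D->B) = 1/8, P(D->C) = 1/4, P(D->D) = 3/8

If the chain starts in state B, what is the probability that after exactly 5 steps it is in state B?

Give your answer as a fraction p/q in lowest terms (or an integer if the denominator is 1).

Answer: 1687/8192

Derivation:
Computing P^5 by repeated multiplication:
P^1 =
  A: [3/8, 1/8, 1/4, 1/4]
  B: [1/8, 1/2, 1/4, 1/8]
  C: [3/8, 1/8, 1/4, 1/4]
  D: [1/4, 1/8, 1/4, 3/8]
P^2 =
  A: [5/16, 11/64, 1/4, 17/64]
  B: [15/64, 5/16, 1/4, 13/64]
  C: [5/16, 11/64, 1/4, 17/64]
  D: [19/64, 11/64, 1/4, 9/32]
P^3 =
  A: [153/512, 97/512, 1/4, 67/256]
  B: [139/512, 31/128, 1/4, 121/512]
  C: [153/512, 97/512, 1/4, 67/256]
  D: [19/64, 97/512, 1/4, 135/512]
P^4 =
  A: [151/512, 803/4096, 1/4, 1061/4096]
  B: [1167/4096, 221/1024, 1/4, 1021/4096]
  C: [151/512, 803/4096, 1/4, 1061/4096]
  D: [1207/4096, 803/4096, 1/4, 531/2048]
P^5 =
  A: [9621/32768, 6505/32768, 1/4, 4225/16384]
  B: [9499/32768, 1687/8192, 1/4, 8329/32768]
  C: [9621/32768, 6505/32768, 1/4, 4225/16384]
  D: [2405/8192, 6505/32768, 1/4, 8451/32768]

(P^5)[B -> B] = 1687/8192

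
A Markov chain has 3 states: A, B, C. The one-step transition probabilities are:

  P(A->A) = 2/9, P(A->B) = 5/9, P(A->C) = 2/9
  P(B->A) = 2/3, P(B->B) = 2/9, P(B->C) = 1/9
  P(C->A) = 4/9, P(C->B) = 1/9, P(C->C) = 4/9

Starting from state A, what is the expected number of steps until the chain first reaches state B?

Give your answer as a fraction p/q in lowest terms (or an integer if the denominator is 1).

Let h_i = expected steps to first reach B from state i.
Boundary: h_B = 0.
First-step equations for the other states:
  h_A = 1 + 2/9*h_A + 5/9*h_B + 2/9*h_C
  h_C = 1 + 4/9*h_A + 1/9*h_B + 4/9*h_C

Substituting h_B = 0 and rearranging gives the linear system (I - Q) h = 1:
  [7/9, -2/9] . (h_A, h_C) = 1
  [-4/9, 5/9] . (h_A, h_C) = 1

Solving yields:
  h_A = 7/3
  h_C = 11/3

Starting state is A, so the expected hitting time is h_A = 7/3.

Answer: 7/3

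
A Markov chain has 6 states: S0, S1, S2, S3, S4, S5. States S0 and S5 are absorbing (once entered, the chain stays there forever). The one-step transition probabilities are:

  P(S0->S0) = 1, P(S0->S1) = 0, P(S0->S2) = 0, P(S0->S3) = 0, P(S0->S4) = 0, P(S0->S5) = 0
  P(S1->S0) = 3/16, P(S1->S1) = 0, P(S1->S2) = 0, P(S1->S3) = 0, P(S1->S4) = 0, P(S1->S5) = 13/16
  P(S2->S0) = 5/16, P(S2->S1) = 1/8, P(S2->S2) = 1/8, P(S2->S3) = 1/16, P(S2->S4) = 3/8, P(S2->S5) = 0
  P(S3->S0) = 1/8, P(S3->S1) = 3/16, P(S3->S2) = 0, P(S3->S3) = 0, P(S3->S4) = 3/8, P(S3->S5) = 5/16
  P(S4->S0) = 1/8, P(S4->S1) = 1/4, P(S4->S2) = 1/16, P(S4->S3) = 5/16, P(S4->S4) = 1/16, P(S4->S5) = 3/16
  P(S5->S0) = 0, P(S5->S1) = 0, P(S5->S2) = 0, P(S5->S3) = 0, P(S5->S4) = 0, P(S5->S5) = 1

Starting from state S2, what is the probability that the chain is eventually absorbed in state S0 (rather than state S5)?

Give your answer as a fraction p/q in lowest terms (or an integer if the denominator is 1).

Let a_i = P(absorbed in S0 | start in state i).
Boundary conditions: a_S0 = 1, a_S5 = 0.
For each transient state i, a_i = sum_j P(i->j) * a_j:
  a_S1 = 3/16*a_S0 + 0*a_S1 + 0*a_S2 + 0*a_S3 + 0*a_S4 + 13/16*a_S5
  a_S2 = 5/16*a_S0 + 1/8*a_S1 + 1/8*a_S2 + 1/16*a_S3 + 3/8*a_S4 + 0*a_S5
  a_S3 = 1/8*a_S0 + 3/16*a_S1 + 0*a_S2 + 0*a_S3 + 3/8*a_S4 + 5/16*a_S5
  a_S4 = 1/8*a_S0 + 1/4*a_S1 + 1/16*a_S2 + 5/16*a_S3 + 1/16*a_S4 + 3/16*a_S5

Substituting a_S0 = 1 and a_S5 = 0, rearrange to (I - Q) a = r where r[i] = P(i -> S0):
  [1, 0, 0, 0] . (a_S1, a_S2, a_S3, a_S4) = 3/16
  [-1/8, 7/8, -1/16, -3/8] . (a_S1, a_S2, a_S3, a_S4) = 5/16
  [-3/16, 0, 1, -3/8] . (a_S1, a_S2, a_S3, a_S4) = 1/8
  [-1/4, -1/16, -5/16, 15/16] . (a_S1, a_S2, a_S3, a_S4) = 1/8

Solving yields:
  a_S1 = 3/16
  a_S2 = 8131/15136
  a_S3 = 131/473
  a_S4 = 14143/45408

Starting state is S2, so the absorption probability is a_S2 = 8131/15136.

Answer: 8131/15136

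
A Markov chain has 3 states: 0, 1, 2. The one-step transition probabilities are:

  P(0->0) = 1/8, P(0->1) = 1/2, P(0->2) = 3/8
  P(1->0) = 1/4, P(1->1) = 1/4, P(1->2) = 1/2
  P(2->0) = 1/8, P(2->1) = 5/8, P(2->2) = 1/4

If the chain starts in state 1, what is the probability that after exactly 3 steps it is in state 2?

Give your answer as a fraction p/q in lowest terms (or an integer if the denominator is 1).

Computing P^3 by repeated multiplication:
P^1 =
  0: [1/8, 1/2, 3/8]
  1: [1/4, 1/4, 1/2]
  2: [1/8, 5/8, 1/4]
P^2 =
  0: [3/16, 27/64, 25/64]
  1: [5/32, 1/2, 11/32]
  2: [13/64, 3/8, 27/64]
P^3 =
  0: [91/512, 227/512, 97/256]
  1: [3/16, 107/256, 101/256]
  2: [11/64, 235/512, 189/512]

(P^3)[1 -> 2] = 101/256

Answer: 101/256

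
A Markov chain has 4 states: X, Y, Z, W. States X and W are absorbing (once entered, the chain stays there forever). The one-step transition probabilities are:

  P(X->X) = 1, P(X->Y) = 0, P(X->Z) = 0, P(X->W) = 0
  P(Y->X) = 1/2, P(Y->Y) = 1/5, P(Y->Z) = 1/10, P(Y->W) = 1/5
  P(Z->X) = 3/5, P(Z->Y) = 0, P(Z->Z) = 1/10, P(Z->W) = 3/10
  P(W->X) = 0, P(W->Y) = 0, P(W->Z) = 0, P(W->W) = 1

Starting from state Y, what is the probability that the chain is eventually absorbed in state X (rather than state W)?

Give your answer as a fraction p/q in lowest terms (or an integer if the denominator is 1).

Let a_i = P(absorbed in X | start in state i).
Boundary conditions: a_X = 1, a_W = 0.
For each transient state i, a_i = sum_j P(i->j) * a_j:
  a_Y = 1/2*a_X + 1/5*a_Y + 1/10*a_Z + 1/5*a_W
  a_Z = 3/5*a_X + 0*a_Y + 1/10*a_Z + 3/10*a_W

Substituting a_X = 1 and a_W = 0, rearrange to (I - Q) a = r where r[i] = P(i -> X):
  [4/5, -1/10] . (a_Y, a_Z) = 1/2
  [0, 9/10] . (a_Y, a_Z) = 3/5

Solving yields:
  a_Y = 17/24
  a_Z = 2/3

Starting state is Y, so the absorption probability is a_Y = 17/24.

Answer: 17/24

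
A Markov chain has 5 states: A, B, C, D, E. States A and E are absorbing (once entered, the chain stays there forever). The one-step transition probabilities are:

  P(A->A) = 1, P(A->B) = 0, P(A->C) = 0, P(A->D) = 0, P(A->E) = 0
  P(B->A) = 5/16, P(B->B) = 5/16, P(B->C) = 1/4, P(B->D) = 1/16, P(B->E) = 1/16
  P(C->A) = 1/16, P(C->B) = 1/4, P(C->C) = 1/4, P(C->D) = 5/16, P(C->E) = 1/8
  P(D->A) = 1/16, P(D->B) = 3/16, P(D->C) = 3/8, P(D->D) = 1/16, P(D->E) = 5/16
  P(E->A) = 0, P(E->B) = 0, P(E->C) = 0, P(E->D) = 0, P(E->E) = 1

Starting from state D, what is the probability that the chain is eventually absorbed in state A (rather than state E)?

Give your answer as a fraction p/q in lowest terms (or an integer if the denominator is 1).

Let a_i = P(absorbed in A | start in state i).
Boundary conditions: a_A = 1, a_E = 0.
For each transient state i, a_i = sum_j P(i->j) * a_j:
  a_B = 5/16*a_A + 5/16*a_B + 1/4*a_C + 1/16*a_D + 1/16*a_E
  a_C = 1/16*a_A + 1/4*a_B + 1/4*a_C + 5/16*a_D + 1/8*a_E
  a_D = 1/16*a_A + 3/16*a_B + 3/8*a_C + 1/16*a_D + 5/16*a_E

Substituting a_A = 1 and a_E = 0, rearrange to (I - Q) a = r where r[i] = P(i -> A):
  [11/16, -1/4, -1/16] . (a_B, a_C, a_D) = 5/16
  [-1/4, 3/4, -5/16] . (a_B, a_C, a_D) = 1/16
  [-3/16, -3/8, 15/16] . (a_B, a_C, a_D) = 1/16

Solving yields:
  a_B = 424/645
  a_C = 298/645
  a_D = 247/645

Starting state is D, so the absorption probability is a_D = 247/645.

Answer: 247/645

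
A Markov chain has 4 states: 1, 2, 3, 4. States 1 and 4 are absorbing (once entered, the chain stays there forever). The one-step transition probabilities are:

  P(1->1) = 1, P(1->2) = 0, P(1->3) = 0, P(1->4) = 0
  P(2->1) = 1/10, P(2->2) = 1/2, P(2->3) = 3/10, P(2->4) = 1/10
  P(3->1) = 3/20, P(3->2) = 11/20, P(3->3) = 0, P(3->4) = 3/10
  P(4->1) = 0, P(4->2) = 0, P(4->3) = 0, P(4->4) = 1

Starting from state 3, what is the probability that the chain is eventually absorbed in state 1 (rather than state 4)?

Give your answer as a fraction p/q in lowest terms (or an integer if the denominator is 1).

Let a_i = P(absorbed in 1 | start in state i).
Boundary conditions: a_1 = 1, a_4 = 0.
For each transient state i, a_i = sum_j P(i->j) * a_j:
  a_2 = 1/10*a_1 + 1/2*a_2 + 3/10*a_3 + 1/10*a_4
  a_3 = 3/20*a_1 + 11/20*a_2 + 0*a_3 + 3/10*a_4

Substituting a_1 = 1 and a_4 = 0, rearrange to (I - Q) a = r where r[i] = P(i -> 1):
  [1/2, -3/10] . (a_2, a_3) = 1/10
  [-11/20, 1] . (a_2, a_3) = 3/20

Solving yields:
  a_2 = 29/67
  a_3 = 26/67

Starting state is 3, so the absorption probability is a_3 = 26/67.

Answer: 26/67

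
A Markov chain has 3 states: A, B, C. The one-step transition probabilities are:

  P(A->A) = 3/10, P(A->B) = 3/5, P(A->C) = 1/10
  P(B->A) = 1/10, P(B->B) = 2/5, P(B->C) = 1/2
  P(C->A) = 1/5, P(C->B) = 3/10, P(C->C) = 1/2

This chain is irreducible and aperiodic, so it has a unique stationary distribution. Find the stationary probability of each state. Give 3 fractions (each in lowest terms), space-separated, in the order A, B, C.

Answer: 5/28 11/28 3/7

Derivation:
The stationary distribution satisfies pi = pi * P, i.e.:
  pi_A = 3/10*pi_A + 1/10*pi_B + 1/5*pi_C
  pi_B = 3/5*pi_A + 2/5*pi_B + 3/10*pi_C
  pi_C = 1/10*pi_A + 1/2*pi_B + 1/2*pi_C
with normalization: pi_A + pi_B + pi_C = 1.

Using the first 2 balance equations plus normalization, the linear system A*pi = b is:
  [-7/10, 1/10, 1/5] . pi = 0
  [3/5, -3/5, 3/10] . pi = 0
  [1, 1, 1] . pi = 1

Solving yields:
  pi_A = 5/28
  pi_B = 11/28
  pi_C = 3/7

Verification (pi * P):
  5/28*3/10 + 11/28*1/10 + 3/7*1/5 = 5/28 = pi_A  (ok)
  5/28*3/5 + 11/28*2/5 + 3/7*3/10 = 11/28 = pi_B  (ok)
  5/28*1/10 + 11/28*1/2 + 3/7*1/2 = 3/7 = pi_C  (ok)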